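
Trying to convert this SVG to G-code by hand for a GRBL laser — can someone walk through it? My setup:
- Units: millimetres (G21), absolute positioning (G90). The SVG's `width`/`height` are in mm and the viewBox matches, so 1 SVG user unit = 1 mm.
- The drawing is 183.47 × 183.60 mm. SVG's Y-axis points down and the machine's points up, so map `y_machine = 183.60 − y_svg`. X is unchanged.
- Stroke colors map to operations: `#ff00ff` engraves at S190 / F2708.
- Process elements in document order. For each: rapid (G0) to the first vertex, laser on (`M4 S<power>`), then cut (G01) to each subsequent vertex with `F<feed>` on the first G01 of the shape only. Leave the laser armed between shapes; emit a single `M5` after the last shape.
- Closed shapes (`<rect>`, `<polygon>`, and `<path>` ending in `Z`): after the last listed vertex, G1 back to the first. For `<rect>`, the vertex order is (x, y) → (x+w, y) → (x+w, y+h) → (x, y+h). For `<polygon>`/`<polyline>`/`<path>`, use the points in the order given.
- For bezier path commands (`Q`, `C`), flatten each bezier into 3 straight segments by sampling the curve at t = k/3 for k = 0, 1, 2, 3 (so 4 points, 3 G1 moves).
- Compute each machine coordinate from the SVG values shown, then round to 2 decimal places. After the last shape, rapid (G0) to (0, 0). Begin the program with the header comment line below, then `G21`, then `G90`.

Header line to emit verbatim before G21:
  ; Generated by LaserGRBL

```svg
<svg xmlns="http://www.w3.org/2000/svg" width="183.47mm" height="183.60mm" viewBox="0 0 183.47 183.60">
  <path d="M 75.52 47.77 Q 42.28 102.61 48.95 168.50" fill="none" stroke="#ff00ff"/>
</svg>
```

viewBox `0 0 183.47 183.60` with mm width/height → 1 unit = 1 mm. Flip: y_m = 183.60 − y_svg.

**Shape 1** — `<path>` quadratic bezier, stroke `#ff00ff` → engrave (S190, F2708). Control points (SVG): P0=(75.52,47.77), P1=(42.28,102.61), P2=(48.95,168.50); sampled at t=k/3. Machine vertices: (75.52,135.83) → (57.79,98.04) → (48.94,57.80) → (48.95,15.10). Open path.

; Generated by LaserGRBL
G21
G90
G0 X75.52 Y135.83
M4 S190
G01 X57.79 Y98.04 F2708
G01 X48.94 Y57.80
G01 X48.95 Y15.10
M5
G0 X0.00 Y0.00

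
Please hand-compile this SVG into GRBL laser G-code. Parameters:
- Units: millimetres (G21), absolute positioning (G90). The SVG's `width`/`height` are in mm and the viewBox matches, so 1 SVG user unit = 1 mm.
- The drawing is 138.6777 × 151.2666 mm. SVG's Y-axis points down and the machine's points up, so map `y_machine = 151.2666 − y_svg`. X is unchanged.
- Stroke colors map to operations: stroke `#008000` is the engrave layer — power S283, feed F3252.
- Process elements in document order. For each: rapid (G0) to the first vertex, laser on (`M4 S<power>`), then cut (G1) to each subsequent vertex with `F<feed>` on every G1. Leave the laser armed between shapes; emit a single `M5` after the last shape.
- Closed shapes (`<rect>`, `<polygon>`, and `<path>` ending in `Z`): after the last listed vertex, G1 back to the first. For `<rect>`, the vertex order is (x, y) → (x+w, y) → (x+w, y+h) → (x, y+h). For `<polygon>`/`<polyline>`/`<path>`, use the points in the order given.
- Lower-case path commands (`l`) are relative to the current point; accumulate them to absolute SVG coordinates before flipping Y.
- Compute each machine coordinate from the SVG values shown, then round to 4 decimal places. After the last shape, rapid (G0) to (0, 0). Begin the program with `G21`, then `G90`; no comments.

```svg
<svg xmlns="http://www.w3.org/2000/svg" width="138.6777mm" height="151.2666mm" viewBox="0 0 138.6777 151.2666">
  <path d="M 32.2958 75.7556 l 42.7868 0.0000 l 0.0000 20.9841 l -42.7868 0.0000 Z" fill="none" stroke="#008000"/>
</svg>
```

G21
G90
G0 X32.2958 Y75.5110
M4 S283
G1 X75.0826 Y75.5110 F3252
G1 X75.0826 Y54.5269 F3252
G1 X32.2958 Y54.5269 F3252
G1 X32.2958 Y75.5110 F3252
M5
G0 X0.0000 Y0.0000

1 u = 1 mm; y_m = 151.2666 − y.

[1] `<path>` rectangle, #008000→engrave S283 F3252: (32.2958,75.5110) → (75.0826,75.5110) → (75.0826,54.5269) → (32.2958,54.5269) → (32.2958,75.5110) (closed)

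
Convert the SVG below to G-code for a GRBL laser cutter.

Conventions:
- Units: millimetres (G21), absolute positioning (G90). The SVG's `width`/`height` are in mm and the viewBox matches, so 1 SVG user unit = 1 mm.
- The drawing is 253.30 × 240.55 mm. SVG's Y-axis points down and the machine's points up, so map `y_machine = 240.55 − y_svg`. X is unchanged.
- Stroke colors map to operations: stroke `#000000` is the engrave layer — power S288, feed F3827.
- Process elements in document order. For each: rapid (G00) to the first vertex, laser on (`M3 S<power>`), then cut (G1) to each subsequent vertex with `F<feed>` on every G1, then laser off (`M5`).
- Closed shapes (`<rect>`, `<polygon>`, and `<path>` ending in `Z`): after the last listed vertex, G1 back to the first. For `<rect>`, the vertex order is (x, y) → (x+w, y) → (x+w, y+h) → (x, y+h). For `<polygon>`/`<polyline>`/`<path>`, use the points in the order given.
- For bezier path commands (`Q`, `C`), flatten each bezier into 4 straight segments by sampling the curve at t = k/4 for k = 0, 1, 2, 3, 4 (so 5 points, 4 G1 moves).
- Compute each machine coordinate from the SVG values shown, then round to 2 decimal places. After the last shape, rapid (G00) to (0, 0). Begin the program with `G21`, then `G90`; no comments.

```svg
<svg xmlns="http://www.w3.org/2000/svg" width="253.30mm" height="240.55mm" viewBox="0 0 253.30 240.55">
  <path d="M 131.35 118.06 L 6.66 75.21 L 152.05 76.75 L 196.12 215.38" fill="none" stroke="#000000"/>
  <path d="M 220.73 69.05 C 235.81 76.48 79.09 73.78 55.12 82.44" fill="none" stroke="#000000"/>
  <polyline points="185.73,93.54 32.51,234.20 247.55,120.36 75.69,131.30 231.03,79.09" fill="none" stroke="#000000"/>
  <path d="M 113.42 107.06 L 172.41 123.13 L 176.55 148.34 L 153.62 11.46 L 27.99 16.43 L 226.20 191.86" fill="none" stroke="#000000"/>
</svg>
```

G21
G90
G00 X131.35 Y122.49
M3 S288
G1 X6.66 Y165.34 F3827
G1 X152.05 Y163.80 F3827
G1 X196.12 Y25.17 F3827
M5
G00 X220.73 Y171.50
M3 S288
G1 X204.59 Y167.49 F3827
G1 X152.57 Y165.27 F3827
G1 X93.23 Y162.81 F3827
G1 X55.12 Y158.11 F3827
M5
G00 X185.73 Y147.01
M3 S288
G1 X32.51 Y6.35 F3827
G1 X247.55 Y120.19 F3827
G1 X75.69 Y109.25 F3827
G1 X231.03 Y161.46 F3827
M5
G00 X113.42 Y133.49
M3 S288
G1 X172.41 Y117.42 F3827
G1 X176.55 Y92.21 F3827
G1 X153.62 Y229.09 F3827
G1 X27.99 Y224.12 F3827
G1 X226.20 Y48.69 F3827
M5
G00 X0.00 Y0.00

Since the viewBox matches the mm dimensions, user units are millimetres directly. The only transform is the Y-flip y_m = 240.55 − y_svg.

Shape 1 is a open polyline drawn with `<path>`. Its stroke #000000 means engrave at S288, F3827. After flipping Y the toolpath is (131.35,122.49) → (6.66,165.34) → (152.05,163.80) → (196.12,25.17).

Shape 2 is a cubic bezier drawn with `<path>`. Its stroke #000000 means engrave at S288, F3827. After flipping Y the toolpath is (220.73,171.50) → (204.59,167.49) → (152.57,165.27) → (93.23,162.81) → (55.12,158.11).

Shape 3 is a open polyline drawn with `<polyline>`. Its stroke #000000 means engrave at S288, F3827. After flipping Y the toolpath is (185.73,147.01) → (32.51,6.35) → (247.55,120.19) → (75.69,109.25) → (231.03,161.46).

Shape 4 is a open polyline drawn with `<path>`. Its stroke #000000 means engrave at S288, F3827. After flipping Y the toolpath is (113.42,133.49) → (172.41,117.42) → (176.55,92.21) → (153.62,229.09) → (27.99,224.12) → (226.20,48.69).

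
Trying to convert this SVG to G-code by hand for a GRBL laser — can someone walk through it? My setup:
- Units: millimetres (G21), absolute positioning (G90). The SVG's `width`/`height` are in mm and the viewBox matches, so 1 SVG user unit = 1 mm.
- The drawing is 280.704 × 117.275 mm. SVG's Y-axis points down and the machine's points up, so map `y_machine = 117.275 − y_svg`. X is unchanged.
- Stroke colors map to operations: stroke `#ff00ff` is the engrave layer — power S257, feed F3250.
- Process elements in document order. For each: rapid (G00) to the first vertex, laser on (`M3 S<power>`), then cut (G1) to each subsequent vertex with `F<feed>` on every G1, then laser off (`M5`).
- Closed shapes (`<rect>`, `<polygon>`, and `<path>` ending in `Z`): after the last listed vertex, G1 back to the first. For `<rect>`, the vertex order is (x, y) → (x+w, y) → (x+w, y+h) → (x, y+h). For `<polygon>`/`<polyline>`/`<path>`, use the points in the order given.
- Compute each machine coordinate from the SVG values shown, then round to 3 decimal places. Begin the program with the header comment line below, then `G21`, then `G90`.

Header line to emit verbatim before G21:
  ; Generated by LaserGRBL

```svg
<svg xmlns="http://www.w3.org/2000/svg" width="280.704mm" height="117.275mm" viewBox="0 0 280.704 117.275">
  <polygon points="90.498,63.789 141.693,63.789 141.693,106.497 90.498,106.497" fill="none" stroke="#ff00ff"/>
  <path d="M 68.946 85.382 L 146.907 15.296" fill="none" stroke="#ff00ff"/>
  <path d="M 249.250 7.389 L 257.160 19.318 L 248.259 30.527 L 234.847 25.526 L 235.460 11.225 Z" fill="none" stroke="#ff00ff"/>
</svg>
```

; Generated by LaserGRBL
G21
G90
G00 X90.498 Y53.486
M3 S257
G1 X141.693 Y53.486 F3250
G1 X141.693 Y10.778 F3250
G1 X90.498 Y10.778 F3250
G1 X90.498 Y53.486 F3250
M5
G00 X68.946 Y31.893
M3 S257
G1 X146.907 Y101.979 F3250
M5
G00 X249.250 Y109.886
M3 S257
G1 X257.160 Y97.957 F3250
G1 X248.259 Y86.748 F3250
G1 X234.847 Y91.749 F3250
G1 X235.460 Y106.050 F3250
G1 X249.250 Y109.886 F3250
M5

Since the viewBox matches the mm dimensions, user units are millimetres directly. The only transform is the Y-flip y_m = 117.275 − y_svg.

Shape 1 is a rectangle drawn with `<polygon>`. Its stroke #ff00ff means engrave at S257, F3250. After flipping Y the toolpath is (90.498,53.486) → (141.693,53.486) → (141.693,10.778) → (90.498,10.778) → (90.498,53.486), returning to the start.

Shape 2 is a line segment drawn with `<path>`. Its stroke #ff00ff means engrave at S257, F3250. After flipping Y the toolpath is (68.946,31.893) → (146.907,101.979).

Shape 3 is a regular polygon drawn with `<path>`. Its stroke #ff00ff means engrave at S257, F3250. After flipping Y the toolpath is (249.250,109.886) → (257.160,97.957) → (248.259,86.748) → (234.847,91.749) → (235.460,106.050) → (249.250,109.886), returning to the start.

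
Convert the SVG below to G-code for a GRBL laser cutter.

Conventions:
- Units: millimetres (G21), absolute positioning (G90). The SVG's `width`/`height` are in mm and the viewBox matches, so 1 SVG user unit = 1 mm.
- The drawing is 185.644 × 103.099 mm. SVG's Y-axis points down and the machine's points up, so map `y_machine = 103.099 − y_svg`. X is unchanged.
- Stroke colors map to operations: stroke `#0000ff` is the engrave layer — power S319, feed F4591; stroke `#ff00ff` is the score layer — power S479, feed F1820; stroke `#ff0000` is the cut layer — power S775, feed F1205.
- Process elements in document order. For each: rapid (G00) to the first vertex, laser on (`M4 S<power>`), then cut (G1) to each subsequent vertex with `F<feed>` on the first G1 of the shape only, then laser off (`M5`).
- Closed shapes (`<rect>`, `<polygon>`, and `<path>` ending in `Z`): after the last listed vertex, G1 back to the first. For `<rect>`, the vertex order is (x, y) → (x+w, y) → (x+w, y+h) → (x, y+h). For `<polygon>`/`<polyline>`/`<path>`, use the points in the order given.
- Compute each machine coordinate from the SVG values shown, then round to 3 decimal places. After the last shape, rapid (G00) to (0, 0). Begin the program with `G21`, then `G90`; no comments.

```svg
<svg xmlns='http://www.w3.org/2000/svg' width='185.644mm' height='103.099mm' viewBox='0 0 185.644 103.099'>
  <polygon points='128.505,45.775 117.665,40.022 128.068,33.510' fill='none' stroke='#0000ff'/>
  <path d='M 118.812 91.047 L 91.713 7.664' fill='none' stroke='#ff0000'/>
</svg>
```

1 u = 1 mm; y_m = 103.099 − y.

[1] `<polygon>` regular polygon, #0000ff→engrave S319 F4591: (128.505,57.324) → (117.665,63.077) → (128.068,69.589) → (128.505,57.324) (closed)

[2] `<path>` line segment, #ff0000→cut S775 F1205: (118.812,12.052) → (91.713,95.435)

G21
G90
G00 X128.505 Y57.324
M4 S319
G1 X117.665 Y63.077 F4591
G1 X128.068 Y69.589
G1 X128.505 Y57.324
M5
G00 X118.812 Y12.052
M4 S775
G1 X91.713 Y95.435 F1205
M5
G00 X0.000 Y0.000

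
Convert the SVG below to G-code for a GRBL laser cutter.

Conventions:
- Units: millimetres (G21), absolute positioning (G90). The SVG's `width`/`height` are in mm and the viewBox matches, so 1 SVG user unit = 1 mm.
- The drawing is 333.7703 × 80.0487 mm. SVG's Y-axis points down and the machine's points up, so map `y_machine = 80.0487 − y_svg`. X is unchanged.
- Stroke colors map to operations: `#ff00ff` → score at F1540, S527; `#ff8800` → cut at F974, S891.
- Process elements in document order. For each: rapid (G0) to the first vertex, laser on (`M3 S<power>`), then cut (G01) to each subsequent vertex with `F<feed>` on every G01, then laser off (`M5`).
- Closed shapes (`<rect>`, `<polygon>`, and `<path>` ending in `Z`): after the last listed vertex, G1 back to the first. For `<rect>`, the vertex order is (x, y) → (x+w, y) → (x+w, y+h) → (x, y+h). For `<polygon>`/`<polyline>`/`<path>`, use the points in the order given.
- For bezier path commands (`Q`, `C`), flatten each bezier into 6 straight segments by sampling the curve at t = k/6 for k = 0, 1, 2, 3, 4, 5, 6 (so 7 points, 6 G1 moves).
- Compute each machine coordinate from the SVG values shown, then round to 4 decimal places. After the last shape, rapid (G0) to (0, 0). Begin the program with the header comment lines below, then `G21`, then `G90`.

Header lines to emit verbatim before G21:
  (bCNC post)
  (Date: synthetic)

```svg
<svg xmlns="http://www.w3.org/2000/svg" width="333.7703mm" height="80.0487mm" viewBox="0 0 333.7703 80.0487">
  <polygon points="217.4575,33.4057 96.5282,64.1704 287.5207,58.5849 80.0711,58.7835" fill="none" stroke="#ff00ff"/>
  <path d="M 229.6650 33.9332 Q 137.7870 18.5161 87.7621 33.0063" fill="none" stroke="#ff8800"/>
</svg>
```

(bCNC post)
(Date: synthetic)
G21
G90
G0 X217.4575 Y46.6430
M3 S527
G01 X96.5282 Y15.8783 F1540
G01 X287.5207 Y21.4638 F1540
G01 X80.0711 Y21.2652 F1540
G01 X217.4575 Y46.6430 F1540
M5
G0 X229.6650 Y46.1155
M3 S891
G01 X200.2016 Y50.4238 F974
G01 X173.0633 Y53.0705 F974
G01 X148.2503 Y54.0558 F974
G01 X125.7624 Y53.3795 F974
G01 X105.5997 Y51.0417 F974
G01 X87.7621 Y47.0424 F974
M5
G0 X0.0000 Y0.0000

1 u = 1 mm; y_m = 80.0487 − y.

[1] `<polygon>` closed polygon, #ff00ff→score S527 F1540: (217.4575,46.6430) → (96.5282,15.8783) → (287.5207,21.4638) → (80.0711,21.2652) → (217.4575,46.6430) (closed)

[2] `<path>` quadratic bezier, #ff8800→cut S891 F974: (229.6650,46.1155) → (200.2016,50.4238) → (173.0633,53.0705) → (148.2503,54.0558) → (125.7624,53.3795) → (105.5997,51.0417) → (87.7621,47.0424)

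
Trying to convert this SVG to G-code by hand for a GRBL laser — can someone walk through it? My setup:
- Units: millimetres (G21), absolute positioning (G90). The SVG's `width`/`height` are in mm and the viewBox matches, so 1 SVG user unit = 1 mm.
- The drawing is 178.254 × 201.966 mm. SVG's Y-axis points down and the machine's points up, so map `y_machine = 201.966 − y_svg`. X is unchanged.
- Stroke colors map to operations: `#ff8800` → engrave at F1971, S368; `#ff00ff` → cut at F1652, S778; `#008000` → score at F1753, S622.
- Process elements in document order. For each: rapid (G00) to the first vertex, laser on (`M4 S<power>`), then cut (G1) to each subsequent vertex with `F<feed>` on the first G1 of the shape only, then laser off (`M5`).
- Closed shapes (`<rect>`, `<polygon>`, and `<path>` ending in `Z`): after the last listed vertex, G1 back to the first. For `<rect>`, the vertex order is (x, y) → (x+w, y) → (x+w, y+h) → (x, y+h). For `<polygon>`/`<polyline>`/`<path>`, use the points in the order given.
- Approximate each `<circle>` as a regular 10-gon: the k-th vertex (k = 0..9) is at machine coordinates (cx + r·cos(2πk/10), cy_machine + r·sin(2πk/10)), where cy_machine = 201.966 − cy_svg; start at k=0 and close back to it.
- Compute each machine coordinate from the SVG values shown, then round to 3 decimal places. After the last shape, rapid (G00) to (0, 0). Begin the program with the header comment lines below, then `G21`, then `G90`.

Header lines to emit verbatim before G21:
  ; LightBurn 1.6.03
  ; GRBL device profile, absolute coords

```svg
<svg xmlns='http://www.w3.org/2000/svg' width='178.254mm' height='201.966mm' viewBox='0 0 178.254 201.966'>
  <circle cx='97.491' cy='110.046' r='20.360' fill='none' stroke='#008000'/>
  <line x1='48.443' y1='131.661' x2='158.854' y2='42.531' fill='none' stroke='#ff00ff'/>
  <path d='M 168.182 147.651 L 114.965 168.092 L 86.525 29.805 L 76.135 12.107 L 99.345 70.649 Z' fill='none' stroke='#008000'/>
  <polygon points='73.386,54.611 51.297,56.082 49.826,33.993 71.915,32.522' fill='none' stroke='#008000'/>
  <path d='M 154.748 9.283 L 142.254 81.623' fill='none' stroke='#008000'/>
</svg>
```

; LightBurn 1.6.03
; GRBL device profile, absolute coords
G21
G90
G00 X117.851 Y91.920
M4 S622
G1 X113.963 Y103.887 F1753
G1 X103.783 Y111.284
G1 X91.199 Y111.284
G1 X81.019 Y103.887
G1 X77.131 Y91.920
G1 X81.019 Y79.953
G1 X91.199 Y72.556
G1 X103.783 Y72.556
G1 X113.963 Y79.953
G1 X117.851 Y91.920
M5
G00 X48.443 Y70.305
M4 S778
G1 X158.854 Y159.435 F1652
M5
G00 X168.182 Y54.315
M4 S622
G1 X114.965 Y33.874 F1753
G1 X86.525 Y172.161
G1 X76.135 Y189.859
G1 X99.345 Y131.317
G1 X168.182 Y54.315
M5
G00 X73.386 Y147.355
M4 S622
G1 X51.297 Y145.884 F1753
G1 X49.826 Y167.973
G1 X71.915 Y169.444
G1 X73.386 Y147.355
M5
G00 X154.748 Y192.683
M4 S622
G1 X142.254 Y120.343 F1753
M5
G00 X0.000 Y0.000

Since the viewBox matches the mm dimensions, user units are millimetres directly. The only transform is the Y-flip y_m = 201.966 − y_svg.

Shape 1 is a circle drawn with `<circle>`. Its stroke #008000 means score at S622, F1753. After flipping Y the toolpath is (117.851,91.920) → (113.963,103.887) → (103.783,111.284) → (91.199,111.284) → (81.019,103.887) → (77.131,91.920) → (81.019,79.953) → (91.199,72.556) → (103.783,72.556) → (113.963,79.953) → (117.851,91.920), returning to the start.

Shape 2 is a line segment drawn with `<line>`. Its stroke #ff00ff means cut at S778, F1652. After flipping Y the toolpath is (48.443,70.305) → (158.854,159.435).

Shape 3 is a closed polygon drawn with `<path>`. Its stroke #008000 means score at S622, F1753. After flipping Y the toolpath is (168.182,54.315) → (114.965,33.874) → (86.525,172.161) → (76.135,189.859) → (99.345,131.317) → (168.182,54.315), returning to the start.

Shape 4 is a regular polygon drawn with `<polygon>`. Its stroke #008000 means score at S622, F1753. After flipping Y the toolpath is (73.386,147.355) → (51.297,145.884) → (49.826,167.973) → (71.915,169.444) → (73.386,147.355), returning to the start.

Shape 5 is a line segment drawn with `<path>`. Its stroke #008000 means score at S622, F1753. After flipping Y the toolpath is (154.748,192.683) → (142.254,120.343).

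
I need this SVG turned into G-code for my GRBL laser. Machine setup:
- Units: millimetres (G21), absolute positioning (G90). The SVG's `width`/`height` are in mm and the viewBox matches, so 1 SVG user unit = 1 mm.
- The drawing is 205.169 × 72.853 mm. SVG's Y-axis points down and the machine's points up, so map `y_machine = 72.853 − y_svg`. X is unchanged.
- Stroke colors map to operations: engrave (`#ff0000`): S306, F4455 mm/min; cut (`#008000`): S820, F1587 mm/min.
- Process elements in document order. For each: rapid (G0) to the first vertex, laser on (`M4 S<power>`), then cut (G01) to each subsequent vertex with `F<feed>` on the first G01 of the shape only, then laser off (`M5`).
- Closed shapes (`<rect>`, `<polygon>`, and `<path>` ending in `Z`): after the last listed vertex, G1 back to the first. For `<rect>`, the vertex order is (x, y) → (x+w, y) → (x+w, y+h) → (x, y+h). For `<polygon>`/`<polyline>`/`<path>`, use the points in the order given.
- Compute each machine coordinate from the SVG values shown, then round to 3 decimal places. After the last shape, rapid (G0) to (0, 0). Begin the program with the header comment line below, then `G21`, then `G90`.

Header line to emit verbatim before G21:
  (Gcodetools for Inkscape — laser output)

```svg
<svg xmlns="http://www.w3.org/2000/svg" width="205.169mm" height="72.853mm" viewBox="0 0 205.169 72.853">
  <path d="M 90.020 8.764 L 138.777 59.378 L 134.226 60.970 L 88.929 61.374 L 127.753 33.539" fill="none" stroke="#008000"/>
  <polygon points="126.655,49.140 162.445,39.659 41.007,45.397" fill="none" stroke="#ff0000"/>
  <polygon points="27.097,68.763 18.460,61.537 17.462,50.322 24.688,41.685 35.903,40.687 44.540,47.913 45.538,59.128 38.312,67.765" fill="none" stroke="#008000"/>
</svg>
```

(Gcodetools for Inkscape — laser output)
G21
G90
G0 X90.020 Y64.089
M4 S820
G01 X138.777 Y13.475 F1587
G01 X134.226 Y11.883
G01 X88.929 Y11.479
G01 X127.753 Y39.314
M5
G0 X126.655 Y23.713
M4 S306
G01 X162.445 Y33.194 F4455
G01 X41.007 Y27.456
G01 X126.655 Y23.713
M5
G0 X27.097 Y4.090
M4 S820
G01 X18.460 Y11.316 F1587
G01 X17.462 Y22.531
G01 X24.688 Y31.168
G01 X35.903 Y32.166
G01 X44.540 Y24.940
G01 X45.538 Y13.725
G01 X38.312 Y5.088
G01 X27.097 Y4.090
M5
G0 X0.000 Y0.000

viewBox `0 0 205.169 72.853` with mm width/height → 1 unit = 1 mm. Flip: y_m = 72.853 − y_svg.

**Shape 1** — `<path>` open polyline, stroke `#008000` → cut (S820, F1587). Machine vertices: (90.020,64.089) → (138.777,13.475) → (134.226,11.883) → (88.929,11.479) → (127.753,39.314). Open path.

**Shape 2** — `<polygon>` closed polygon, stroke `#ff0000` → engrave (S306, F4455). Machine vertices: (126.655,23.713) → (162.445,33.194) → (41.007,27.456) → (126.655,23.713). Closed: final G1 returns to the first vertex.

**Shape 3** — `<polygon>` regular polygon, stroke `#008000` → cut (S820, F1587). Machine vertices: (27.097,4.090) → (18.460,11.316) → (17.462,22.531) → (24.688,31.168) → (35.903,32.166) → (44.540,24.940) → (45.538,13.725) → (38.312,5.088) → (27.097,4.090). Closed: final G1 returns to the first vertex.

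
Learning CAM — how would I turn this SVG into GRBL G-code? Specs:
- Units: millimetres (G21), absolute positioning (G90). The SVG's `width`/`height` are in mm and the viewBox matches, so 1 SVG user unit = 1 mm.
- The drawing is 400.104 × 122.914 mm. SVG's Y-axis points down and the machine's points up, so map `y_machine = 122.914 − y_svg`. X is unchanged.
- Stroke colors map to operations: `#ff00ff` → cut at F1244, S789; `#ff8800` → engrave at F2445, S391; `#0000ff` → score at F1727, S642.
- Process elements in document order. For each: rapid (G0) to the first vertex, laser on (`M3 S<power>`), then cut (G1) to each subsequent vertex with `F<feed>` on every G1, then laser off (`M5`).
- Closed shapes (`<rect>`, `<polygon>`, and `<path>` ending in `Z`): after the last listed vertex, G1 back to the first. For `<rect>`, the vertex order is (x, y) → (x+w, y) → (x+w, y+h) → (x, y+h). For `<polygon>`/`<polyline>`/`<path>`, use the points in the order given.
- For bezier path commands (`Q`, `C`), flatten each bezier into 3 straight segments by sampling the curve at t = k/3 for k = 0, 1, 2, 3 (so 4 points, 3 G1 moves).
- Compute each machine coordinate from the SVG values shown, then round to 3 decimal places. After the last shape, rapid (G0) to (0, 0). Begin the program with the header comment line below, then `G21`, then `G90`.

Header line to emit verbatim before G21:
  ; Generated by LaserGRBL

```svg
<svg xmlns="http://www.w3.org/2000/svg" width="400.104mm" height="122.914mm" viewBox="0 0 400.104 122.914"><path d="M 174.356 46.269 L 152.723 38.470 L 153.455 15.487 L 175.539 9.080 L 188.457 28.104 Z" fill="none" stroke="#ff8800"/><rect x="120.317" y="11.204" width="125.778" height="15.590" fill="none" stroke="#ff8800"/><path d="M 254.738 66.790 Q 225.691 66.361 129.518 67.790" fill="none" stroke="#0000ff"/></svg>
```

; Generated by LaserGRBL
G21
G90
G0 X174.356 Y76.645
M3 S391
G1 X152.723 Y84.444 F2445
G1 X153.455 Y107.427 F2445
G1 X175.539 Y113.834 F2445
G1 X188.457 Y94.810 F2445
G1 X174.356 Y76.645 F2445
M5
G0 X120.317 Y111.710
M3 S391
G1 X246.095 Y111.710 F2445
G1 X246.095 Y96.120 F2445
G1 X120.317 Y96.120 F2445
G1 X120.317 Y111.710 F2445
M5
G0 X254.738 Y56.124
M3 S642
G1 X227.915 Y56.204 F1727
G1 X186.175 Y55.870 F1727
G1 X129.518 Y55.124 F1727
M5
G0 X0.000 Y0.000

viewBox `0 0 400.104 122.914` with mm width/height → 1 unit = 1 mm. Flip: y_m = 122.914 − y_svg.

**Shape 1** — `<path>` regular polygon, stroke `#ff8800` → engrave (S391, F2445). Machine vertices: (174.356,76.645) → (152.723,84.444) → (153.455,107.427) → (175.539,113.834) → (188.457,94.810) → (174.356,76.645). Closed: final G1 returns to the first vertex.

**Shape 2** — `<rect>` rectangle, stroke `#ff8800` → engrave (S391, F2445). Machine vertices: (120.317,111.710) → (246.095,111.710) → (246.095,96.120) → (120.317,96.120) → (120.317,111.710). Closed: final G1 returns to the first vertex.

**Shape 3** — `<path>` quadratic bezier, stroke `#0000ff` → score (S642, F1727). Control points (SVG): P0=(254.738,66.790), P1=(225.691,66.361), P2=(129.518,67.790); sampled at t=k/3. Machine vertices: (254.738,56.124) → (227.915,56.204) → (186.175,55.870) → (129.518,55.124). Open path.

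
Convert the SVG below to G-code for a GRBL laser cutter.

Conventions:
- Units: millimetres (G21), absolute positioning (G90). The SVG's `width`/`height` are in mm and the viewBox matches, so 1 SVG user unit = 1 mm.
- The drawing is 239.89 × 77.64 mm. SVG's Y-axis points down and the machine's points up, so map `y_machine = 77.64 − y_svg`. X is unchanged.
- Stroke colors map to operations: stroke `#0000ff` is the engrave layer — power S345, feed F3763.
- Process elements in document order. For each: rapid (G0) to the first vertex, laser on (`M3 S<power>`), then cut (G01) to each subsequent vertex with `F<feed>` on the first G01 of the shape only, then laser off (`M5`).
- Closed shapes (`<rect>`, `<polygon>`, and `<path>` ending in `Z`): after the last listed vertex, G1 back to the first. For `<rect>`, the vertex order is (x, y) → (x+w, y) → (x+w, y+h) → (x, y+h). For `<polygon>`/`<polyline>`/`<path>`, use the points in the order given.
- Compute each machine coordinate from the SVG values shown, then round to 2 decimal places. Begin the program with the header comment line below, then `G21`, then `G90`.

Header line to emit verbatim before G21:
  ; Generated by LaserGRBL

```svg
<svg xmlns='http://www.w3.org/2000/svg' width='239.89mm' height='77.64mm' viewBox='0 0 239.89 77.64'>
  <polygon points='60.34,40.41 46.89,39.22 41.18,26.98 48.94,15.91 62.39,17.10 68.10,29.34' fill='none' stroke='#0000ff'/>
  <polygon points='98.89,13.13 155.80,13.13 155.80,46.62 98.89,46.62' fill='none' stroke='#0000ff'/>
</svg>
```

; Generated by LaserGRBL
G21
G90
G0 X60.34 Y37.23
M3 S345
G01 X46.89 Y38.42 F3763
G01 X41.18 Y50.66
G01 X48.94 Y61.73
G01 X62.39 Y60.54
G01 X68.10 Y48.30
G01 X60.34 Y37.23
M5
G0 X98.89 Y64.51
M3 S345
G01 X155.80 Y64.51 F3763
G01 X155.80 Y31.02
G01 X98.89 Y31.02
G01 X98.89 Y64.51
M5

1 u = 1 mm; y_m = 77.64 − y.

[1] `<polygon>` regular polygon, #0000ff→engrave S345 F3763: (60.34,37.23) → (46.89,38.42) → (41.18,50.66) → (48.94,61.73) → (62.39,60.54) → (68.10,48.30) → (60.34,37.23) (closed)

[2] `<polygon>` rectangle, #0000ff→engrave S345 F3763: (98.89,64.51) → (155.80,64.51) → (155.80,31.02) → (98.89,31.02) → (98.89,64.51) (closed)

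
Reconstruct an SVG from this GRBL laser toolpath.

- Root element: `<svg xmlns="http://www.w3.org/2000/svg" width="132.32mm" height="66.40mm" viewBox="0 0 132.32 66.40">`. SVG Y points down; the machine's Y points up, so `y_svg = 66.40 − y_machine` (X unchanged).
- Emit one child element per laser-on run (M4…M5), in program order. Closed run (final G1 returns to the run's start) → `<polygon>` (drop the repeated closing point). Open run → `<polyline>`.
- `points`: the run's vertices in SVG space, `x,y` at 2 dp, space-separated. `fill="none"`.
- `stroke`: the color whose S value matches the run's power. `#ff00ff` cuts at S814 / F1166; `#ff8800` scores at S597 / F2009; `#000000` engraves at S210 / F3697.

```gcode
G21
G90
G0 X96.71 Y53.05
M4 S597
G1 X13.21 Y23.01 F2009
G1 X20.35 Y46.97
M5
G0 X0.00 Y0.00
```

<svg xmlns="http://www.w3.org/2000/svg" width="132.32mm" height="66.40mm" viewBox="0 0 132.32 66.40">
  <polyline points="96.71,13.35 13.21,43.39 20.35,19.43" fill="none" stroke="#ff8800"/>
</svg>

y_svg = 66.40 − y_m. Every run uses S597, so all elements get stroke `#ff8800` (score).

[1] open run; points: 96.71,13.35 13.21,43.39 20.35,19.43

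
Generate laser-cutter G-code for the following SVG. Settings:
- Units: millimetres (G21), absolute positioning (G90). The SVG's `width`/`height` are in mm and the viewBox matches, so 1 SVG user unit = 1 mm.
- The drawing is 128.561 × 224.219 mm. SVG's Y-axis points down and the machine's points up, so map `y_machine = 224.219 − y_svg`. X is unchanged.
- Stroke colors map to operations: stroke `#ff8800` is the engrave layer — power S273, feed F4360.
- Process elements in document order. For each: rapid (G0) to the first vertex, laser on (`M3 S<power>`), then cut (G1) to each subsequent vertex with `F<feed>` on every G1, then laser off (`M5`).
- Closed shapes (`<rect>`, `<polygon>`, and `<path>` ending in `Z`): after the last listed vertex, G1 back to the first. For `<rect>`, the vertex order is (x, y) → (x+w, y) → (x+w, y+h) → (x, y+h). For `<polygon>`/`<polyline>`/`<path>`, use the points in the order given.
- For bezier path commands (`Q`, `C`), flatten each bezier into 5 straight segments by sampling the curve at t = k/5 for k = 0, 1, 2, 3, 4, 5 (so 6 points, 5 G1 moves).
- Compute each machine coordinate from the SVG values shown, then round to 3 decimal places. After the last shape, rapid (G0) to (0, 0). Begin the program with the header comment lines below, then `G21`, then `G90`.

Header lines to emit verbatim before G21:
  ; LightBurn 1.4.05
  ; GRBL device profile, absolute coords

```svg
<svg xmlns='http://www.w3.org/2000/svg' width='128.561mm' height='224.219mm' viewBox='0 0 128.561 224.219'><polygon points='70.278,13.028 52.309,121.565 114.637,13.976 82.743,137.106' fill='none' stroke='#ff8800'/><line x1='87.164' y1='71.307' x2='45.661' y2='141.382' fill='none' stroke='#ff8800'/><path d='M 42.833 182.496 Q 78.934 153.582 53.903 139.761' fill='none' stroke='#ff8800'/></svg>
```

; LightBurn 1.4.05
; GRBL device profile, absolute coords
G21
G90
G0 X70.278 Y211.191
M3 S273
G1 X52.309 Y102.654 F4360
G1 X114.637 Y210.243 F4360
G1 X82.743 Y87.113 F4360
G1 X70.278 Y211.191 F4360
M5
G0 X87.164 Y152.912
M3 S273
G1 X45.661 Y82.837 F4360
M5
G0 X42.833 Y41.723
M3 S273
G1 X54.828 Y52.685 F4360
G1 X61.933 Y62.439 F4360
G1 X64.147 Y70.986 F4360
G1 X61.470 Y78.326 F4360
G1 X53.903 Y84.458 F4360
M5
G0 X0.000 Y0.000

viewBox `0 0 128.561 224.219` with mm width/height → 1 unit = 1 mm. Flip: y_m = 224.219 − y_svg.

**Shape 1** — `<polygon>` closed polygon, stroke `#ff8800` → engrave (S273, F4360). Machine vertices: (70.278,211.191) → (52.309,102.654) → (114.637,210.243) → (82.743,87.113) → (70.278,211.191). Closed: final G1 returns to the first vertex.

**Shape 2** — `<line>` line segment, stroke `#ff8800` → engrave (S273, F4360). Machine vertices: (87.164,152.912) → (45.661,82.837). Open path.

**Shape 3** — `<path>` quadratic bezier, stroke `#ff8800` → engrave (S273, F4360). Control points (SVG): P0=(42.833,182.496), P1=(78.934,153.582), P2=(53.903,139.761); sampled at t=k/5. Machine vertices: (42.833,41.723) → (54.828,52.685) → (61.933,62.439) → (64.147,70.986) → (61.470,78.326) → (53.903,84.458). Open path.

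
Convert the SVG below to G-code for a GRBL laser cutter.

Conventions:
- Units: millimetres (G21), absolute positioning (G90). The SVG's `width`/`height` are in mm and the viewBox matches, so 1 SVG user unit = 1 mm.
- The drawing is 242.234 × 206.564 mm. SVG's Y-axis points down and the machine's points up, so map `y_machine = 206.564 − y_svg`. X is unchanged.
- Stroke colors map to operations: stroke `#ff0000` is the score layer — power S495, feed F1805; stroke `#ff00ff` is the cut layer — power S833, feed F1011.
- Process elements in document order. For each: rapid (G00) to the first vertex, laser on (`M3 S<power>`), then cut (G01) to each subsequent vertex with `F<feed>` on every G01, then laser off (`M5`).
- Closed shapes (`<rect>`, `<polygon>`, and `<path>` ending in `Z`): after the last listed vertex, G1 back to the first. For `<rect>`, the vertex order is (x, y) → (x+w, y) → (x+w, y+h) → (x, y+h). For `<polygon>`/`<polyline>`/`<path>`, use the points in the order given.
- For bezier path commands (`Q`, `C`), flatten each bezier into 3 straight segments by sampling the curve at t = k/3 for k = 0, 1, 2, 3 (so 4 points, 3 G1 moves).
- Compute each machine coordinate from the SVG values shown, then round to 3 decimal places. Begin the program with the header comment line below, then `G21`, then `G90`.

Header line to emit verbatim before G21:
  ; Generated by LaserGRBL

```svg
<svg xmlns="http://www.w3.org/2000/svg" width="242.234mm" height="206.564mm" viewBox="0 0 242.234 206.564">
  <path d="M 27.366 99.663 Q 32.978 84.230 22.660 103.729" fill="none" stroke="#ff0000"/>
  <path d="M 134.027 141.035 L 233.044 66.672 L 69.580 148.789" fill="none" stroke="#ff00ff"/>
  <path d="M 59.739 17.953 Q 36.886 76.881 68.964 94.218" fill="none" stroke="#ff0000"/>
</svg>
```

1 u = 1 mm; y_m = 206.564 − y.

[1] `<path>` quadratic bezier, #ff0000→score S495 F1805: (27.366,106.901) → (29.337,113.308) → (27.769,111.953) → (22.660,102.835)

[2] `<path>` open polyline, #ff00ff→cut S833 F1011: (134.027,65.529) → (233.044,139.892) → (69.580,57.775)

[3] `<path>` quadratic bezier, #ff0000→score S495 F1805: (59.739,188.611) → (50.607,153.947) → (53.682,128.525) → (68.964,112.346)

; Generated by LaserGRBL
G21
G90
G00 X27.366 Y106.901
M3 S495
G01 X29.337 Y113.308 F1805
G01 X27.769 Y111.953 F1805
G01 X22.660 Y102.835 F1805
M5
G00 X134.027 Y65.529
M3 S833
G01 X233.044 Y139.892 F1011
G01 X69.580 Y57.775 F1011
M5
G00 X59.739 Y188.611
M3 S495
G01 X50.607 Y153.947 F1805
G01 X53.682 Y128.525 F1805
G01 X68.964 Y112.346 F1805
M5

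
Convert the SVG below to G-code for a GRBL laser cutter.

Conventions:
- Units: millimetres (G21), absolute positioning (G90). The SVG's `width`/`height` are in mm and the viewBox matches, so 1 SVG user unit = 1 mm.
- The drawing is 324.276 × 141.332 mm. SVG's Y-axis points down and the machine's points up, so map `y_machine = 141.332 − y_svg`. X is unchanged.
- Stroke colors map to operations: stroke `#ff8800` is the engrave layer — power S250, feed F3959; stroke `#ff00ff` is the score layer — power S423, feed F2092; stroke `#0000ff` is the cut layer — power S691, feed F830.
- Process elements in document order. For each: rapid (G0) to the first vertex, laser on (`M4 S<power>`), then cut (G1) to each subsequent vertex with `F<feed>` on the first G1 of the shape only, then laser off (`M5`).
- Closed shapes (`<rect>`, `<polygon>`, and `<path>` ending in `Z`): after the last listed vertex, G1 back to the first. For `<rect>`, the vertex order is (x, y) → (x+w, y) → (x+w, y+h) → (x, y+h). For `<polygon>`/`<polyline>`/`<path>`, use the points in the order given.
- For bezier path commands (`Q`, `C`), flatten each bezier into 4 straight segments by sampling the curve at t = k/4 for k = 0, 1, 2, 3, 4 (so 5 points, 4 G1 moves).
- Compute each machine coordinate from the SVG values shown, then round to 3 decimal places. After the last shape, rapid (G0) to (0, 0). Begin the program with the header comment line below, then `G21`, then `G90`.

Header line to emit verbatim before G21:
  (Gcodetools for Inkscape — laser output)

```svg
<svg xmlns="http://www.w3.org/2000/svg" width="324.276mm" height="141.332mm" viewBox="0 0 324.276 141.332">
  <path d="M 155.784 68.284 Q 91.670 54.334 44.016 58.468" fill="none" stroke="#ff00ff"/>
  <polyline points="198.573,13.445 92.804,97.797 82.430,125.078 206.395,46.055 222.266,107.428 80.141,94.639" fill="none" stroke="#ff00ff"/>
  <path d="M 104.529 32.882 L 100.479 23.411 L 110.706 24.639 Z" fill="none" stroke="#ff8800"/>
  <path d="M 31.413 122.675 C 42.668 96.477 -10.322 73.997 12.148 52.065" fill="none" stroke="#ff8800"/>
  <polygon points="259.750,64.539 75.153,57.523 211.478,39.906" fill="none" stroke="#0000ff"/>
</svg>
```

1 u = 1 mm; y_m = 141.332 − y.

[1] `<path>` quadratic bezier, #ff00ff→score S423 F2092: (155.784,73.048) → (124.756,78.893) → (95.785,82.477) → (68.872,83.801) → (44.016,82.864)

[2] `<polyline>` open polyline, #ff00ff→score S423 F2092: (198.573,127.887) → (92.804,43.535) → (82.430,16.254) → (206.395,95.277) → (222.266,33.904) → (80.141,46.693)

[3] `<path>` regular polygon, #ff8800→engrave S250 F3959: (104.529,108.450) → (100.479,117.921) → (110.706,116.693) → (104.529,108.450) (closed)

[4] `<path>` cubic bezier, #ff8800→engrave S250 F3959: (31.413,18.657) → (29.991,37.658) → (17.575,55.562) → (7.261,72.666) → (12.148,89.267)

[5] `<polygon>` closed polygon, #0000ff→cut S691 F830: (259.750,76.793) → (75.153,83.809) → (211.478,101.426) → (259.750,76.793) (closed)

(Gcodetools for Inkscape — laser output)
G21
G90
G0 X155.784 Y73.048
M4 S423
G1 X124.756 Y78.893 F2092
G1 X95.785 Y82.477
G1 X68.872 Y83.801
G1 X44.016 Y82.864
M5
G0 X198.573 Y127.887
M4 S423
G1 X92.804 Y43.535 F2092
G1 X82.430 Y16.254
G1 X206.395 Y95.277
G1 X222.266 Y33.904
G1 X80.141 Y46.693
M5
G0 X104.529 Y108.450
M4 S250
G1 X100.479 Y117.921 F3959
G1 X110.706 Y116.693
G1 X104.529 Y108.450
M5
G0 X31.413 Y18.657
M4 S250
G1 X29.991 Y37.658 F3959
G1 X17.575 Y55.562
G1 X7.261 Y72.666
G1 X12.148 Y89.267
M5
G0 X259.750 Y76.793
M4 S691
G1 X75.153 Y83.809 F830
G1 X211.478 Y101.426
G1 X259.750 Y76.793
M5
G0 X0.000 Y0.000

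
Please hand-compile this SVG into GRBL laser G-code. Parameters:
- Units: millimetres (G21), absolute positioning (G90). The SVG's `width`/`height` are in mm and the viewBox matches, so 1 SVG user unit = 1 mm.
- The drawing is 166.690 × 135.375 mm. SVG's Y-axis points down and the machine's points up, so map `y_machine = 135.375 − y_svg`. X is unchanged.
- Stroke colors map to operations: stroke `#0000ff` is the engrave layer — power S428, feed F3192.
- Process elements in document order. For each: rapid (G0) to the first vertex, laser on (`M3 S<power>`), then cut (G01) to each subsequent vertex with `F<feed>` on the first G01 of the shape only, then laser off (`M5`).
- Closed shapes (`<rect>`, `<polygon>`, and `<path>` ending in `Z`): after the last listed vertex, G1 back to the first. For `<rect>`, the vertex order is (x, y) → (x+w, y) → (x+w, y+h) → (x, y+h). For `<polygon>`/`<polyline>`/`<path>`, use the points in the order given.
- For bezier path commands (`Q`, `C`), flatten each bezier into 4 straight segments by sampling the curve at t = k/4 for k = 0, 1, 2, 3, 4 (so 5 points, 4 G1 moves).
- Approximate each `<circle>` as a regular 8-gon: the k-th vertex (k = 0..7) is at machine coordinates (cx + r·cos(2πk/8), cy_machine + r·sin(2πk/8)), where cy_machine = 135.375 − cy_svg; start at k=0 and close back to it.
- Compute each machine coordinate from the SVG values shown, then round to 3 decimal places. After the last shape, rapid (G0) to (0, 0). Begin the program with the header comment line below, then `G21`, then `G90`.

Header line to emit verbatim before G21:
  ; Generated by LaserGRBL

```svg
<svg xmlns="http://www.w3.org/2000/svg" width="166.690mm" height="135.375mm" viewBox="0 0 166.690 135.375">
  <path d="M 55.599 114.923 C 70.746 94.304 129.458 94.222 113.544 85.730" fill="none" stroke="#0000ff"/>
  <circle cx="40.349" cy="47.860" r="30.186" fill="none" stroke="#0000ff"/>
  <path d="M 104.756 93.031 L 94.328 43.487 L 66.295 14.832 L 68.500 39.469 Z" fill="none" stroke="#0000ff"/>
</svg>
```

; Generated by LaserGRBL
G21
G90
G0 X55.599 Y20.452
M3 S428
G01 X73.281 Y32.518 F3192
G01 X96.219 Y39.596
G01 X113.334 Y44.401
G01 X113.544 Y49.645
M5
G0 X70.535 Y87.515
M3 S428
G01 X61.694 Y108.860 F3192
G01 X40.349 Y117.701
G01 X19.004 Y108.860
G01 X10.163 Y87.515
G01 X19.004 Y66.170
G01 X40.349 Y57.329
G01 X61.694 Y66.170
G01 X70.535 Y87.515
M5
G0 X104.756 Y42.344
M3 S428
G01 X94.328 Y91.888 F3192
G01 X66.295 Y120.543
G01 X68.500 Y95.906
G01 X104.756 Y42.344
M5
G0 X0.000 Y0.000

Since the viewBox matches the mm dimensions, user units are millimetres directly. The only transform is the Y-flip y_m = 135.375 − y_svg.

Shape 1 is a cubic bezier drawn with `<path>`. Its stroke #0000ff means engrave at S428, F3192. After flipping Y the toolpath is (55.599,20.452) → (73.281,32.518) → (96.219,39.596) → (113.334,44.401) → (113.544,49.645).

Shape 2 is a circle drawn with `<circle>`. Its stroke #0000ff means engrave at S428, F3192. After flipping Y the toolpath is (70.535,87.515) → (61.694,108.860) → (40.349,117.701) → (19.004,108.860) → (10.163,87.515) → (19.004,66.170) → (40.349,57.329) → (61.694,66.170) → (70.535,87.515), returning to the start.

Shape 3 is a closed polygon drawn with `<path>`. Its stroke #0000ff means engrave at S428, F3192. After flipping Y the toolpath is (104.756,42.344) → (94.328,91.888) → (66.295,120.543) → (68.500,95.906) → (104.756,42.344), returning to the start.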